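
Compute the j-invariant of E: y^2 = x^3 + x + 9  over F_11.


Delta = -16(4 a^3 + 27 b^2) mod 11 = 1
-1728 * (4 a)^3 = -1728 * (4*1)^3 mod 11 = 2
j = 2 * 1^(-1) mod 11 = 2

j = 2 (mod 11)


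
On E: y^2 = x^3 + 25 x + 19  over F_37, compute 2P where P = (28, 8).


Doubling: s = (3 x1^2 + a) / (2 y1)
s = (3*28^2 + 25) / (2*8) mod 37 = 26
x3 = s^2 - 2 x1 mod 37 = 26^2 - 2*28 = 28
y3 = s (x1 - x3) - y1 mod 37 = 26 * (28 - 28) - 8 = 29

2P = (28, 29)


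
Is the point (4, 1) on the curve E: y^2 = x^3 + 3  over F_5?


Check whether y^2 = x^3 + 0 x + 3 (mod 5) for (x, y) = (4, 1).
LHS: y^2 = 1^2 mod 5 = 1
RHS: x^3 + 0 x + 3 = 4^3 + 0*4 + 3 mod 5 = 2
LHS != RHS

No, not on the curve


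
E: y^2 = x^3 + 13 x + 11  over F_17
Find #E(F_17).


For each x in F_17, count y with y^2 = x^3 + 13 x + 11 mod 17:
  x = 1: RHS = 8, y in [5, 12]  -> 2 point(s)
  x = 3: RHS = 9, y in [3, 14]  -> 2 point(s)
  x = 4: RHS = 8, y in [5, 12]  -> 2 point(s)
  x = 6: RHS = 16, y in [4, 13]  -> 2 point(s)
  x = 8: RHS = 15, y in [7, 10]  -> 2 point(s)
  x = 10: RHS = 2, y in [6, 11]  -> 2 point(s)
  x = 12: RHS = 8, y in [5, 12]  -> 2 point(s)
  x = 14: RHS = 13, y in [8, 9]  -> 2 point(s)
Affine points: 16. Add the point at infinity: total = 17.

#E(F_17) = 17


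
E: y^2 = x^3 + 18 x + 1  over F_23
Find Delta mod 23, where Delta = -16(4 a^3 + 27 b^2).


4 a^3 + 27 b^2 = 4*18^3 + 27*1^2 = 23328 + 27 = 23355
Delta = -16 * (23355) = -373680
Delta mod 23 = 1

Delta = 1 (mod 23)


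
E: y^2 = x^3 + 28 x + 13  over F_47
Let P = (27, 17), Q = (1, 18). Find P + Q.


P != Q, so use the chord formula.
s = (y2 - y1) / (x2 - x1) = (1) / (21) mod 47 = 9
x3 = s^2 - x1 - x2 mod 47 = 9^2 - 27 - 1 = 6
y3 = s (x1 - x3) - y1 mod 47 = 9 * (27 - 6) - 17 = 31

P + Q = (6, 31)


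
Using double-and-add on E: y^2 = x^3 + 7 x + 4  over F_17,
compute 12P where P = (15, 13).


k = 12 = 1100_2 (binary, LSB first: 0011)
Double-and-add from P = (15, 13):
  bit 0 = 0: acc unchanged = O
  bit 1 = 0: acc unchanged = O
  bit 2 = 1: acc = O + (11, 16) = (11, 16)
  bit 3 = 1: acc = (11, 16) + (16, 8) = (15, 4)

12P = (15, 4)


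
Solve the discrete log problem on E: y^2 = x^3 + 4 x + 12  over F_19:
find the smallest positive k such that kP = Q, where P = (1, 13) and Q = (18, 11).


Enumerate multiples of P until we hit Q = (18, 11):
  1P = (1, 13)
  2P = (18, 8)
  3P = (11, 0)
  4P = (18, 11)
Match found at i = 4.

k = 4


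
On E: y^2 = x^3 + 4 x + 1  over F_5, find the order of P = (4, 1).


Compute successive multiples of P until we hit O:
  1P = (4, 1)
  2P = (3, 0)
  3P = (4, 4)
  4P = O

ord(P) = 4


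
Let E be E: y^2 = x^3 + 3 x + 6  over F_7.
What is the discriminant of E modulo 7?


4 a^3 + 27 b^2 = 4*3^3 + 27*6^2 = 108 + 972 = 1080
Delta = -16 * (1080) = -17280
Delta mod 7 = 3

Delta = 3 (mod 7)


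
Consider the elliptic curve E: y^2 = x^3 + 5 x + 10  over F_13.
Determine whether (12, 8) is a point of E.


Check whether y^2 = x^3 + 5 x + 10 (mod 13) for (x, y) = (12, 8).
LHS: y^2 = 8^2 mod 13 = 12
RHS: x^3 + 5 x + 10 = 12^3 + 5*12 + 10 mod 13 = 4
LHS != RHS

No, not on the curve


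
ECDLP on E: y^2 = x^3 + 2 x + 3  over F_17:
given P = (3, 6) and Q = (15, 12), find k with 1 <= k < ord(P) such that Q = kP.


Enumerate multiples of P until we hit Q = (15, 12):
  1P = (3, 6)
  2P = (12, 2)
  3P = (15, 5)
  4P = (14, 2)
  5P = (8, 2)
  6P = (8, 15)
  7P = (14, 15)
  8P = (15, 12)
Match found at i = 8.

k = 8


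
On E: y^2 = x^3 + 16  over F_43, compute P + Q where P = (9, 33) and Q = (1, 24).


P != Q, so use the chord formula.
s = (y2 - y1) / (x2 - x1) = (34) / (35) mod 43 = 28
x3 = s^2 - x1 - x2 mod 43 = 28^2 - 9 - 1 = 0
y3 = s (x1 - x3) - y1 mod 43 = 28 * (9 - 0) - 33 = 4

P + Q = (0, 4)


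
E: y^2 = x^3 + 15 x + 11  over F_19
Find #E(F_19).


For each x in F_19, count y with y^2 = x^3 + 15 x + 11 mod 19:
  x = 0: RHS = 11, y in [7, 12]  -> 2 point(s)
  x = 2: RHS = 11, y in [7, 12]  -> 2 point(s)
  x = 3: RHS = 7, y in [8, 11]  -> 2 point(s)
  x = 8: RHS = 16, y in [4, 15]  -> 2 point(s)
  x = 9: RHS = 1, y in [1, 18]  -> 2 point(s)
  x = 11: RHS = 6, y in [5, 14]  -> 2 point(s)
  x = 12: RHS = 0, y in [0]  -> 1 point(s)
  x = 13: RHS = 9, y in [3, 16]  -> 2 point(s)
  x = 14: RHS = 1, y in [1, 18]  -> 2 point(s)
  x = 15: RHS = 1, y in [1, 18]  -> 2 point(s)
  x = 17: RHS = 11, y in [7, 12]  -> 2 point(s)
Affine points: 21. Add the point at infinity: total = 22.

#E(F_19) = 22


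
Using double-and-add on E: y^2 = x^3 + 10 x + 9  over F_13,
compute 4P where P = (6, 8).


k = 4 = 100_2 (binary, LSB first: 001)
Double-and-add from P = (6, 8):
  bit 0 = 0: acc unchanged = O
  bit 1 = 0: acc unchanged = O
  bit 2 = 1: acc = O + (6, 5) = (6, 5)

4P = (6, 5)


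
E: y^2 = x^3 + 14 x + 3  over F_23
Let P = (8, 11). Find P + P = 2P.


Doubling: s = (3 x1^2 + a) / (2 y1)
s = (3*8^2 + 14) / (2*11) mod 23 = 1
x3 = s^2 - 2 x1 mod 23 = 1^2 - 2*8 = 8
y3 = s (x1 - x3) - y1 mod 23 = 1 * (8 - 8) - 11 = 12

2P = (8, 12)


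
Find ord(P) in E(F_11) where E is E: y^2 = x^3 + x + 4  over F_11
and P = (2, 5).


Compute successive multiples of P until we hit O:
  1P = (2, 5)
  2P = (0, 2)
  3P = (3, 10)
  4P = (9, 4)
  5P = (9, 7)
  6P = (3, 1)
  7P = (0, 9)
  8P = (2, 6)
  ... (continuing to 9P)
  9P = O

ord(P) = 9


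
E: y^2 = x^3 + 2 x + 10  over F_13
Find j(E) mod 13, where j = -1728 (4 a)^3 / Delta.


Delta = -16(4 a^3 + 27 b^2) mod 13 = 7
-1728 * (4 a)^3 = -1728 * (4*2)^3 mod 13 = 5
j = 5 * 7^(-1) mod 13 = 10

j = 10 (mod 13)


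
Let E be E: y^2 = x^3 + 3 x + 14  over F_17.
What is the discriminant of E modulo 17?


4 a^3 + 27 b^2 = 4*3^3 + 27*14^2 = 108 + 5292 = 5400
Delta = -16 * (5400) = -86400
Delta mod 17 = 11

Delta = 11 (mod 17)


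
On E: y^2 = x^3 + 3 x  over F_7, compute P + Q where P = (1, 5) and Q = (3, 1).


P != Q, so use the chord formula.
s = (y2 - y1) / (x2 - x1) = (3) / (2) mod 7 = 5
x3 = s^2 - x1 - x2 mod 7 = 5^2 - 1 - 3 = 0
y3 = s (x1 - x3) - y1 mod 7 = 5 * (1 - 0) - 5 = 0

P + Q = (0, 0)


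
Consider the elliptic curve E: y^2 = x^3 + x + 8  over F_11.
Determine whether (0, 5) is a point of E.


Check whether y^2 = x^3 + 1 x + 8 (mod 11) for (x, y) = (0, 5).
LHS: y^2 = 5^2 mod 11 = 3
RHS: x^3 + 1 x + 8 = 0^3 + 1*0 + 8 mod 11 = 8
LHS != RHS

No, not on the curve


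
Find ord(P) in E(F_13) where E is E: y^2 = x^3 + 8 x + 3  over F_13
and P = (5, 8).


Compute successive multiples of P until we hit O:
  1P = (5, 8)
  2P = (0, 9)
  3P = (7, 8)
  4P = (1, 5)
  5P = (10, 11)
  6P = (2, 12)
  7P = (2, 1)
  8P = (10, 2)
  ... (continuing to 13P)
  13P = O

ord(P) = 13


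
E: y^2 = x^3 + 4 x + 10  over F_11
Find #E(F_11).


For each x in F_11, count y with y^2 = x^3 + 4 x + 10 mod 11:
  x = 1: RHS = 4, y in [2, 9]  -> 2 point(s)
  x = 2: RHS = 4, y in [2, 9]  -> 2 point(s)
  x = 3: RHS = 5, y in [4, 7]  -> 2 point(s)
  x = 5: RHS = 1, y in [1, 10]  -> 2 point(s)
  x = 8: RHS = 4, y in [2, 9]  -> 2 point(s)
  x = 9: RHS = 5, y in [4, 7]  -> 2 point(s)
  x = 10: RHS = 5, y in [4, 7]  -> 2 point(s)
Affine points: 14. Add the point at infinity: total = 15.

#E(F_11) = 15


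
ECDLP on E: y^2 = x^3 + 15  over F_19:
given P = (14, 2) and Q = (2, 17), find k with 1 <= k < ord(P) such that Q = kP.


Enumerate multiples of P until we hit Q = (2, 17):
  1P = (14, 2)
  2P = (16, 8)
  3P = (17, 8)
  4P = (11, 4)
  5P = (5, 11)
  6P = (1, 4)
  7P = (2, 2)
  8P = (3, 17)
  9P = (7, 4)
  10P = (7, 15)
  11P = (3, 2)
  12P = (2, 17)
Match found at i = 12.

k = 12


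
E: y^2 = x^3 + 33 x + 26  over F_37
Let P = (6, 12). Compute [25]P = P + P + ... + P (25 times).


k = 25 = 11001_2 (binary, LSB first: 10011)
Double-and-add from P = (6, 12):
  bit 0 = 1: acc = O + (6, 12) = (6, 12)
  bit 1 = 0: acc unchanged = (6, 12)
  bit 2 = 0: acc unchanged = (6, 12)
  bit 3 = 1: acc = (6, 12) + (3, 35) = (21, 29)
  bit 4 = 1: acc = (21, 29) + (34, 23) = (26, 16)

25P = (26, 16)


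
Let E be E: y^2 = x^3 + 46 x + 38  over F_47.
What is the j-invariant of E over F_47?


Delta = -16(4 a^3 + 27 b^2) mod 47 = 40
-1728 * (4 a)^3 = -1728 * (4*46)^3 mod 47 = 1
j = 1 * 40^(-1) mod 47 = 20

j = 20 (mod 47)


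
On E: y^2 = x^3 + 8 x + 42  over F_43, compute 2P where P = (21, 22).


Doubling: s = (3 x1^2 + a) / (2 y1)
s = (3*21^2 + 8) / (2*22) mod 43 = 41
x3 = s^2 - 2 x1 mod 43 = 41^2 - 2*21 = 5
y3 = s (x1 - x3) - y1 mod 43 = 41 * (21 - 5) - 22 = 32

2P = (5, 32)


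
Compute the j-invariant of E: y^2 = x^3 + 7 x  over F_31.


Delta = -16(4 a^3 + 27 b^2) mod 31 = 27
-1728 * (4 a)^3 = -1728 * (4*7)^3 mod 31 = 1
j = 1 * 27^(-1) mod 31 = 23

j = 23 (mod 31)


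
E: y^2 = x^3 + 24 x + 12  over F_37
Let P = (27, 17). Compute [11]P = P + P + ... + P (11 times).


k = 11 = 1011_2 (binary, LSB first: 1101)
Double-and-add from P = (27, 17):
  bit 0 = 1: acc = O + (27, 17) = (27, 17)
  bit 1 = 1: acc = (27, 17) + (29, 14) = (11, 33)
  bit 2 = 0: acc unchanged = (11, 33)
  bit 3 = 1: acc = (11, 33) + (12, 17) = (11, 4)

11P = (11, 4)


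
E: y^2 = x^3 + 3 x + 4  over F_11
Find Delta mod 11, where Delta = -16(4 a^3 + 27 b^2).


4 a^3 + 27 b^2 = 4*3^3 + 27*4^2 = 108 + 432 = 540
Delta = -16 * (540) = -8640
Delta mod 11 = 6

Delta = 6 (mod 11)


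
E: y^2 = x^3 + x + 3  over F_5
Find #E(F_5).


For each x in F_5, count y with y^2 = x^3 + 1 x + 3 mod 5:
  x = 1: RHS = 0, y in [0]  -> 1 point(s)
  x = 4: RHS = 1, y in [1, 4]  -> 2 point(s)
Affine points: 3. Add the point at infinity: total = 4.

#E(F_5) = 4


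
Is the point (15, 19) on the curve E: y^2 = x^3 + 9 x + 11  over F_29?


Check whether y^2 = x^3 + 9 x + 11 (mod 29) for (x, y) = (15, 19).
LHS: y^2 = 19^2 mod 29 = 13
RHS: x^3 + 9 x + 11 = 15^3 + 9*15 + 11 mod 29 = 12
LHS != RHS

No, not on the curve


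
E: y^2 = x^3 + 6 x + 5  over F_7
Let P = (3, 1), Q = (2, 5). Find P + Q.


P != Q, so use the chord formula.
s = (y2 - y1) / (x2 - x1) = (4) / (6) mod 7 = 3
x3 = s^2 - x1 - x2 mod 7 = 3^2 - 3 - 2 = 4
y3 = s (x1 - x3) - y1 mod 7 = 3 * (3 - 4) - 1 = 3

P + Q = (4, 3)


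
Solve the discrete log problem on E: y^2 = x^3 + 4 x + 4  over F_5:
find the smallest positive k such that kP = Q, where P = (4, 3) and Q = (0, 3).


Enumerate multiples of P until we hit Q = (0, 3):
  1P = (4, 3)
  2P = (1, 3)
  3P = (0, 2)
  4P = (2, 0)
  5P = (0, 3)
Match found at i = 5.

k = 5


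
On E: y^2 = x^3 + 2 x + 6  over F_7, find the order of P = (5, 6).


Compute successive multiples of P until we hit O:
  1P = (5, 6)
  2P = (4, 1)
  3P = (2, 2)
  4P = (1, 4)
  5P = (3, 2)
  6P = (3, 5)
  7P = (1, 3)
  8P = (2, 5)
  ... (continuing to 11P)
  11P = O

ord(P) = 11


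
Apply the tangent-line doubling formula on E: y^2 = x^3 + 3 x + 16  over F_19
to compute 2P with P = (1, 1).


Doubling: s = (3 x1^2 + a) / (2 y1)
s = (3*1^2 + 3) / (2*1) mod 19 = 3
x3 = s^2 - 2 x1 mod 19 = 3^2 - 2*1 = 7
y3 = s (x1 - x3) - y1 mod 19 = 3 * (1 - 7) - 1 = 0

2P = (7, 0)


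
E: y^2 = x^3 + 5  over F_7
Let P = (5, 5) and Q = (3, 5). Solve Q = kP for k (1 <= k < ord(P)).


Enumerate multiples of P until we hit Q = (3, 5):
  1P = (5, 5)
  2P = (6, 5)
  3P = (3, 2)
  4P = (3, 5)
Match found at i = 4.

k = 4


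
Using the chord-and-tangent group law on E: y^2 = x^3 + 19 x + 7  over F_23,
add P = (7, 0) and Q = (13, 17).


P != Q, so use the chord formula.
s = (y2 - y1) / (x2 - x1) = (17) / (6) mod 23 = 22
x3 = s^2 - x1 - x2 mod 23 = 22^2 - 7 - 13 = 4
y3 = s (x1 - x3) - y1 mod 23 = 22 * (7 - 4) - 0 = 20

P + Q = (4, 20)


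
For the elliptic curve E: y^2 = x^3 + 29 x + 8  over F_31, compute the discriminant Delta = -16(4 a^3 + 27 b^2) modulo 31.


4 a^3 + 27 b^2 = 4*29^3 + 27*8^2 = 97556 + 1728 = 99284
Delta = -16 * (99284) = -1588544
Delta mod 31 = 20

Delta = 20 (mod 31)


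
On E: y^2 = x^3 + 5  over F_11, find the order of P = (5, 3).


Compute successive multiples of P until we hit O:
  1P = (5, 3)
  2P = (6, 1)
  3P = (4, 6)
  4P = (0, 4)
  5P = (10, 9)
  6P = (8, 0)
  7P = (10, 2)
  8P = (0, 7)
  ... (continuing to 12P)
  12P = O

ord(P) = 12


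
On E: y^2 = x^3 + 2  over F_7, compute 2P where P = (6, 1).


Doubling: s = (3 x1^2 + a) / (2 y1)
s = (3*6^2 + 0) / (2*1) mod 7 = 5
x3 = s^2 - 2 x1 mod 7 = 5^2 - 2*6 = 6
y3 = s (x1 - x3) - y1 mod 7 = 5 * (6 - 6) - 1 = 6

2P = (6, 6)


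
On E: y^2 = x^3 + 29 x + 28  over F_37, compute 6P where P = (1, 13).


k = 6 = 110_2 (binary, LSB first: 011)
Double-and-add from P = (1, 13):
  bit 0 = 0: acc unchanged = O
  bit 1 = 1: acc = O + (19, 36) = (19, 36)
  bit 2 = 1: acc = (19, 36) + (0, 19) = (27, 25)

6P = (27, 25)


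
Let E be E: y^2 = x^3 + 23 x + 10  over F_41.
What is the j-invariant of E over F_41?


Delta = -16(4 a^3 + 27 b^2) mod 41 = 39
-1728 * (4 a)^3 = -1728 * (4*23)^3 mod 41 = 27
j = 27 * 39^(-1) mod 41 = 7

j = 7 (mod 41)


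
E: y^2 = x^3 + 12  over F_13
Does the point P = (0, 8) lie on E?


Check whether y^2 = x^3 + 0 x + 12 (mod 13) for (x, y) = (0, 8).
LHS: y^2 = 8^2 mod 13 = 12
RHS: x^3 + 0 x + 12 = 0^3 + 0*0 + 12 mod 13 = 12
LHS = RHS

Yes, on the curve


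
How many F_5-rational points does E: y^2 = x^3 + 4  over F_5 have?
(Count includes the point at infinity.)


For each x in F_5, count y with y^2 = x^3 + 0 x + 4 mod 5:
  x = 0: RHS = 4, y in [2, 3]  -> 2 point(s)
  x = 1: RHS = 0, y in [0]  -> 1 point(s)
  x = 3: RHS = 1, y in [1, 4]  -> 2 point(s)
Affine points: 5. Add the point at infinity: total = 6.

#E(F_5) = 6


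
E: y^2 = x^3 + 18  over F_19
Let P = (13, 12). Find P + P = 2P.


Doubling: s = (3 x1^2 + a) / (2 y1)
s = (3*13^2 + 0) / (2*12) mod 19 = 14
x3 = s^2 - 2 x1 mod 19 = 14^2 - 2*13 = 18
y3 = s (x1 - x3) - y1 mod 19 = 14 * (13 - 18) - 12 = 13

2P = (18, 13)


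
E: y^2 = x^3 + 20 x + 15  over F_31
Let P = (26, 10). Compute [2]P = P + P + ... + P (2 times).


k = 2 = 10_2 (binary, LSB first: 01)
Double-and-add from P = (26, 10):
  bit 0 = 0: acc unchanged = O
  bit 1 = 1: acc = O + (19, 0) = (19, 0)

2P = (19, 0)


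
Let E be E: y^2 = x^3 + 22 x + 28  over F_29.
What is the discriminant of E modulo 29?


4 a^3 + 27 b^2 = 4*22^3 + 27*28^2 = 42592 + 21168 = 63760
Delta = -16 * (63760) = -1020160
Delta mod 29 = 2

Delta = 2 (mod 29)


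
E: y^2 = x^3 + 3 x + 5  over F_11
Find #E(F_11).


For each x in F_11, count y with y^2 = x^3 + 3 x + 5 mod 11:
  x = 0: RHS = 5, y in [4, 7]  -> 2 point(s)
  x = 1: RHS = 9, y in [3, 8]  -> 2 point(s)
  x = 4: RHS = 4, y in [2, 9]  -> 2 point(s)
  x = 10: RHS = 1, y in [1, 10]  -> 2 point(s)
Affine points: 8. Add the point at infinity: total = 9.

#E(F_11) = 9


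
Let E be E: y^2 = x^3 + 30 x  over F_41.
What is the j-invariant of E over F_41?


Delta = -16(4 a^3 + 27 b^2) mod 41 = 27
-1728 * (4 a)^3 = -1728 * (4*30)^3 mod 41 = 39
j = 39 * 27^(-1) mod 41 = 6

j = 6 (mod 41)


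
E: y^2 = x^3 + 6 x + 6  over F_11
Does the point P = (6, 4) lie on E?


Check whether y^2 = x^3 + 6 x + 6 (mod 11) for (x, y) = (6, 4).
LHS: y^2 = 4^2 mod 11 = 5
RHS: x^3 + 6 x + 6 = 6^3 + 6*6 + 6 mod 11 = 5
LHS = RHS

Yes, on the curve


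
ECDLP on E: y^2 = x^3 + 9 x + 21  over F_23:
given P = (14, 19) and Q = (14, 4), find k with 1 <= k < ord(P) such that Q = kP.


Enumerate multiples of P until we hit Q = (14, 4):
  1P = (14, 19)
  2P = (4, 11)
  3P = (13, 14)
  4P = (21, 15)
  5P = (1, 13)
  6P = (1, 10)
  7P = (21, 8)
  8P = (13, 9)
  9P = (4, 12)
  10P = (14, 4)
Match found at i = 10.

k = 10


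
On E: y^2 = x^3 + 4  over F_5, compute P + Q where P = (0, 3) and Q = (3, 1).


P != Q, so use the chord formula.
s = (y2 - y1) / (x2 - x1) = (3) / (3) mod 5 = 1
x3 = s^2 - x1 - x2 mod 5 = 1^2 - 0 - 3 = 3
y3 = s (x1 - x3) - y1 mod 5 = 1 * (0 - 3) - 3 = 4

P + Q = (3, 4)


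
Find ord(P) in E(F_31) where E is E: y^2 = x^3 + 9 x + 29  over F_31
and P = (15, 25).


Compute successive multiples of P until we hit O:
  1P = (15, 25)
  2P = (26, 13)
  3P = (4, 25)
  4P = (12, 6)
  5P = (20, 26)
  6P = (1, 15)
  7P = (25, 21)
  8P = (11, 23)
  ... (continuing to 33P)
  33P = O

ord(P) = 33


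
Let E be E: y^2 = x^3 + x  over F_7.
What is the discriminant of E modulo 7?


4 a^3 + 27 b^2 = 4*1^3 + 27*0^2 = 4 + 0 = 4
Delta = -16 * (4) = -64
Delta mod 7 = 6

Delta = 6 (mod 7)


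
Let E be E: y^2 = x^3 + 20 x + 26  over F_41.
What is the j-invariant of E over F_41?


Delta = -16(4 a^3 + 27 b^2) mod 41 = 19
-1728 * (4 a)^3 = -1728 * (4*20)^3 mod 41 = 7
j = 7 * 19^(-1) mod 41 = 9

j = 9 (mod 41)


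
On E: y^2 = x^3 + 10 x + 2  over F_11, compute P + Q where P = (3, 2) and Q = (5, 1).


P != Q, so use the chord formula.
s = (y2 - y1) / (x2 - x1) = (10) / (2) mod 11 = 5
x3 = s^2 - x1 - x2 mod 11 = 5^2 - 3 - 5 = 6
y3 = s (x1 - x3) - y1 mod 11 = 5 * (3 - 6) - 2 = 5

P + Q = (6, 5)


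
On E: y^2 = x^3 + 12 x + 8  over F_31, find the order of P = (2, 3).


Compute successive multiples of P until we hit O:
  1P = (2, 3)
  2P = (12, 19)
  3P = (27, 19)
  4P = (16, 24)
  5P = (23, 12)
  6P = (22, 15)
  7P = (21, 29)
  8P = (17, 14)
  ... (continuing to 39P)
  39P = O

ord(P) = 39


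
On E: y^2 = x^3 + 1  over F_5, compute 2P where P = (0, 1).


Doubling: s = (3 x1^2 + a) / (2 y1)
s = (3*0^2 + 0) / (2*1) mod 5 = 0
x3 = s^2 - 2 x1 mod 5 = 0^2 - 2*0 = 0
y3 = s (x1 - x3) - y1 mod 5 = 0 * (0 - 0) - 1 = 4

2P = (0, 4)


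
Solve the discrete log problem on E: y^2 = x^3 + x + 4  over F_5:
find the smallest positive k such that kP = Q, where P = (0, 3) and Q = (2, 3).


Enumerate multiples of P until we hit Q = (2, 3):
  1P = (0, 3)
  2P = (1, 1)
  3P = (3, 3)
  4P = (2, 2)
  5P = (2, 3)
Match found at i = 5.

k = 5


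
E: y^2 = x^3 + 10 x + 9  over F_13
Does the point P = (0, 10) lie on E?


Check whether y^2 = x^3 + 10 x + 9 (mod 13) for (x, y) = (0, 10).
LHS: y^2 = 10^2 mod 13 = 9
RHS: x^3 + 10 x + 9 = 0^3 + 10*0 + 9 mod 13 = 9
LHS = RHS

Yes, on the curve


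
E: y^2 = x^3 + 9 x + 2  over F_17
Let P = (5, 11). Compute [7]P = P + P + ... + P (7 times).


k = 7 = 111_2 (binary, LSB first: 111)
Double-and-add from P = (5, 11):
  bit 0 = 1: acc = O + (5, 11) = (5, 11)
  bit 1 = 1: acc = (5, 11) + (5, 6) = O
  bit 2 = 1: acc = O + (5, 11) = (5, 11)

7P = (5, 11)


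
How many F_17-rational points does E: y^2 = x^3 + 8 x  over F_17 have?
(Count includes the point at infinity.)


For each x in F_17, count y with y^2 = x^3 + 8 x + 0 mod 17:
  x = 0: RHS = 0, y in [0]  -> 1 point(s)
  x = 1: RHS = 9, y in [3, 14]  -> 2 point(s)
  x = 3: RHS = 0, y in [0]  -> 1 point(s)
  x = 6: RHS = 9, y in [3, 14]  -> 2 point(s)
  x = 7: RHS = 8, y in [5, 12]  -> 2 point(s)
  x = 8: RHS = 15, y in [7, 10]  -> 2 point(s)
  x = 9: RHS = 2, y in [6, 11]  -> 2 point(s)
  x = 10: RHS = 9, y in [3, 14]  -> 2 point(s)
  x = 11: RHS = 8, y in [5, 12]  -> 2 point(s)
  x = 14: RHS = 0, y in [0]  -> 1 point(s)
  x = 16: RHS = 8, y in [5, 12]  -> 2 point(s)
Affine points: 19. Add the point at infinity: total = 20.

#E(F_17) = 20


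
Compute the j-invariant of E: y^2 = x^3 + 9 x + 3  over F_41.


Delta = -16(4 a^3 + 27 b^2) mod 41 = 9
-1728 * (4 a)^3 = -1728 * (4*9)^3 mod 41 = 12
j = 12 * 9^(-1) mod 41 = 15

j = 15 (mod 41)


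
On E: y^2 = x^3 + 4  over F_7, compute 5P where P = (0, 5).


k = 5 = 101_2 (binary, LSB first: 101)
Double-and-add from P = (0, 5):
  bit 0 = 1: acc = O + (0, 5) = (0, 5)
  bit 1 = 0: acc unchanged = (0, 5)
  bit 2 = 1: acc = (0, 5) + (0, 5) = (0, 2)

5P = (0, 2)


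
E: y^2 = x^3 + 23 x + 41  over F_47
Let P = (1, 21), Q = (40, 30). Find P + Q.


P != Q, so use the chord formula.
s = (y2 - y1) / (x2 - x1) = (9) / (39) mod 47 = 40
x3 = s^2 - x1 - x2 mod 47 = 40^2 - 1 - 40 = 8
y3 = s (x1 - x3) - y1 mod 47 = 40 * (1 - 8) - 21 = 28

P + Q = (8, 28)


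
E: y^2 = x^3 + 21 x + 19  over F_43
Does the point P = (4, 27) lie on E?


Check whether y^2 = x^3 + 21 x + 19 (mod 43) for (x, y) = (4, 27).
LHS: y^2 = 27^2 mod 43 = 41
RHS: x^3 + 21 x + 19 = 4^3 + 21*4 + 19 mod 43 = 38
LHS != RHS

No, not on the curve


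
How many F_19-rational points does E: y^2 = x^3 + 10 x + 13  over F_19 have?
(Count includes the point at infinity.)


For each x in F_19, count y with y^2 = x^3 + 10 x + 13 mod 19:
  x = 1: RHS = 5, y in [9, 10]  -> 2 point(s)
  x = 5: RHS = 17, y in [6, 13]  -> 2 point(s)
  x = 6: RHS = 4, y in [2, 17]  -> 2 point(s)
  x = 8: RHS = 16, y in [4, 15]  -> 2 point(s)
  x = 10: RHS = 11, y in [7, 12]  -> 2 point(s)
  x = 14: RHS = 9, y in [3, 16]  -> 2 point(s)
  x = 15: RHS = 4, y in [2, 17]  -> 2 point(s)
  x = 17: RHS = 4, y in [2, 17]  -> 2 point(s)
Affine points: 16. Add the point at infinity: total = 17.

#E(F_19) = 17


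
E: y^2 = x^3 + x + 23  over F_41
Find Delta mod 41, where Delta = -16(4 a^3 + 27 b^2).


4 a^3 + 27 b^2 = 4*1^3 + 27*23^2 = 4 + 14283 = 14287
Delta = -16 * (14287) = -228592
Delta mod 41 = 24

Delta = 24 (mod 41)


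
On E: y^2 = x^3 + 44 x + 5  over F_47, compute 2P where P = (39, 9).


Doubling: s = (3 x1^2 + a) / (2 y1)
s = (3*39^2 + 44) / (2*9) mod 47 = 34
x3 = s^2 - 2 x1 mod 47 = 34^2 - 2*39 = 44
y3 = s (x1 - x3) - y1 mod 47 = 34 * (39 - 44) - 9 = 9

2P = (44, 9)


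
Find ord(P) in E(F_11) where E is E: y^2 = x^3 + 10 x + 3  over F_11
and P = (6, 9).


Compute successive multiples of P until we hit O:
  1P = (6, 9)
  2P = (3, 7)
  3P = (0, 6)
  4P = (8, 1)
  5P = (2, 8)
  6P = (1, 6)
  7P = (7, 8)
  8P = (10, 6)
  ... (continuing to 17P)
  17P = O

ord(P) = 17


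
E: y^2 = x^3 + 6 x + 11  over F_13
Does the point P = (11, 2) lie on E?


Check whether y^2 = x^3 + 6 x + 11 (mod 13) for (x, y) = (11, 2).
LHS: y^2 = 2^2 mod 13 = 4
RHS: x^3 + 6 x + 11 = 11^3 + 6*11 + 11 mod 13 = 4
LHS = RHS

Yes, on the curve


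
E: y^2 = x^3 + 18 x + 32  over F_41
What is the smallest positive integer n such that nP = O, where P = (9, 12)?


Compute successive multiples of P until we hit O:
  1P = (9, 12)
  2P = (33, 14)
  3P = (1, 16)
  4P = (21, 35)
  5P = (3, 20)
  6P = (8, 14)
  7P = (28, 26)
  8P = (0, 27)
  ... (continuing to 40P)
  40P = O

ord(P) = 40


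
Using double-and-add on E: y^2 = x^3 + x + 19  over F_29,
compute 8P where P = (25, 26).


k = 8 = 1000_2 (binary, LSB first: 0001)
Double-and-add from P = (25, 26):
  bit 0 = 0: acc unchanged = O
  bit 1 = 0: acc unchanged = O
  bit 2 = 0: acc unchanged = O
  bit 3 = 1: acc = O + (24, 18) = (24, 18)

8P = (24, 18)


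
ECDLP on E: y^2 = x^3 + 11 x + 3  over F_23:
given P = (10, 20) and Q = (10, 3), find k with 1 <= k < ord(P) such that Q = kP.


Enumerate multiples of P until we hit Q = (10, 3):
  1P = (10, 20)
  2P = (7, 20)
  3P = (6, 3)
  4P = (15, 22)
  5P = (0, 7)
  6P = (14, 7)
  7P = (11, 12)
  8P = (20, 14)
  9P = (9, 7)
  10P = (12, 0)
  11P = (9, 16)
  12P = (20, 9)
  13P = (11, 11)
  14P = (14, 16)
  15P = (0, 16)
  16P = (15, 1)
  17P = (6, 20)
  18P = (7, 3)
  19P = (10, 3)
Match found at i = 19.

k = 19


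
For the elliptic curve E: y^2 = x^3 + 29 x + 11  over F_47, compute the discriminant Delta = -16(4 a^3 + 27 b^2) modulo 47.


4 a^3 + 27 b^2 = 4*29^3 + 27*11^2 = 97556 + 3267 = 100823
Delta = -16 * (100823) = -1613168
Delta mod 47 = 13

Delta = 13 (mod 47)


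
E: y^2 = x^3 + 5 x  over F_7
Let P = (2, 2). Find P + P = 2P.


Doubling: s = (3 x1^2 + a) / (2 y1)
s = (3*2^2 + 5) / (2*2) mod 7 = 6
x3 = s^2 - 2 x1 mod 7 = 6^2 - 2*2 = 4
y3 = s (x1 - x3) - y1 mod 7 = 6 * (2 - 4) - 2 = 0

2P = (4, 0)


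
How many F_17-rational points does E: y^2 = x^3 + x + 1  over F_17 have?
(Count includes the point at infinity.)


For each x in F_17, count y with y^2 = x^3 + 1 x + 1 mod 17:
  x = 0: RHS = 1, y in [1, 16]  -> 2 point(s)
  x = 4: RHS = 1, y in [1, 16]  -> 2 point(s)
  x = 6: RHS = 2, y in [6, 11]  -> 2 point(s)
  x = 9: RHS = 8, y in [5, 12]  -> 2 point(s)
  x = 10: RHS = 8, y in [5, 12]  -> 2 point(s)
  x = 11: RHS = 0, y in [0]  -> 1 point(s)
  x = 13: RHS = 1, y in [1, 16]  -> 2 point(s)
  x = 15: RHS = 8, y in [5, 12]  -> 2 point(s)
  x = 16: RHS = 16, y in [4, 13]  -> 2 point(s)
Affine points: 17. Add the point at infinity: total = 18.

#E(F_17) = 18


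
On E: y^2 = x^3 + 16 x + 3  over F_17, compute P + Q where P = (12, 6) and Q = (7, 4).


P != Q, so use the chord formula.
s = (y2 - y1) / (x2 - x1) = (15) / (12) mod 17 = 14
x3 = s^2 - x1 - x2 mod 17 = 14^2 - 12 - 7 = 7
y3 = s (x1 - x3) - y1 mod 17 = 14 * (12 - 7) - 6 = 13

P + Q = (7, 13)


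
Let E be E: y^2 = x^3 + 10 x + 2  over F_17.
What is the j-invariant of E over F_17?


Delta = -16(4 a^3 + 27 b^2) mod 17 = 11
-1728 * (4 a)^3 = -1728 * (4*10)^3 mod 17 = 4
j = 4 * 11^(-1) mod 17 = 5

j = 5 (mod 17)


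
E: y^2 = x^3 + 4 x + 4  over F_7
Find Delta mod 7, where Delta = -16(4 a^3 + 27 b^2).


4 a^3 + 27 b^2 = 4*4^3 + 27*4^2 = 256 + 432 = 688
Delta = -16 * (688) = -11008
Delta mod 7 = 3

Delta = 3 (mod 7)


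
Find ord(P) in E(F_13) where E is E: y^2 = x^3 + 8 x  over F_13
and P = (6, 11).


Compute successive multiples of P until we hit O:
  1P = (6, 11)
  2P = (10, 1)
  3P = (0, 0)
  4P = (10, 12)
  5P = (6, 2)
  6P = O

ord(P) = 6


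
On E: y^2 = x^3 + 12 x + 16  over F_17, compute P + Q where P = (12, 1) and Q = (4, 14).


P != Q, so use the chord formula.
s = (y2 - y1) / (x2 - x1) = (13) / (9) mod 17 = 9
x3 = s^2 - x1 - x2 mod 17 = 9^2 - 12 - 4 = 14
y3 = s (x1 - x3) - y1 mod 17 = 9 * (12 - 14) - 1 = 15

P + Q = (14, 15)


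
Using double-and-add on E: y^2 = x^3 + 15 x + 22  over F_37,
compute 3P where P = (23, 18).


k = 3 = 11_2 (binary, LSB first: 11)
Double-and-add from P = (23, 18):
  bit 0 = 1: acc = O + (23, 18) = (23, 18)
  bit 1 = 1: acc = (23, 18) + (1, 36) = (10, 5)

3P = (10, 5)


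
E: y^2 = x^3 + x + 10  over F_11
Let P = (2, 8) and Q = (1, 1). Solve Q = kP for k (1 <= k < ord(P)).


Enumerate multiples of P until we hit Q = (1, 1):
  1P = (2, 8)
  2P = (1, 10)
  3P = (1, 1)
Match found at i = 3.

k = 3


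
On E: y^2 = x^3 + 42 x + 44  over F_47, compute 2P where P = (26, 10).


Doubling: s = (3 x1^2 + a) / (2 y1)
s = (3*26^2 + 42) / (2*10) mod 47 = 33
x3 = s^2 - 2 x1 mod 47 = 33^2 - 2*26 = 3
y3 = s (x1 - x3) - y1 mod 47 = 33 * (26 - 3) - 10 = 44

2P = (3, 44)


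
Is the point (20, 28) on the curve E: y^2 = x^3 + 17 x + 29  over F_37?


Check whether y^2 = x^3 + 17 x + 29 (mod 37) for (x, y) = (20, 28).
LHS: y^2 = 28^2 mod 37 = 7
RHS: x^3 + 17 x + 29 = 20^3 + 17*20 + 29 mod 37 = 7
LHS = RHS

Yes, on the curve


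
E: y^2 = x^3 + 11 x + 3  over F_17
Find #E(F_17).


For each x in F_17, count y with y^2 = x^3 + 11 x + 3 mod 17:
  x = 1: RHS = 15, y in [7, 10]  -> 2 point(s)
  x = 2: RHS = 16, y in [4, 13]  -> 2 point(s)
  x = 4: RHS = 9, y in [3, 14]  -> 2 point(s)
  x = 5: RHS = 13, y in [8, 9]  -> 2 point(s)
  x = 6: RHS = 13, y in [8, 9]  -> 2 point(s)
  x = 7: RHS = 15, y in [7, 10]  -> 2 point(s)
  x = 8: RHS = 8, y in [5, 12]  -> 2 point(s)
  x = 9: RHS = 15, y in [7, 10]  -> 2 point(s)
  x = 10: RHS = 8, y in [5, 12]  -> 2 point(s)
  x = 16: RHS = 8, y in [5, 12]  -> 2 point(s)
Affine points: 20. Add the point at infinity: total = 21.

#E(F_17) = 21


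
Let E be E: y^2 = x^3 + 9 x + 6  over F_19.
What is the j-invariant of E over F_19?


Delta = -16(4 a^3 + 27 b^2) mod 19 = 17
-1728 * (4 a)^3 = -1728 * (4*9)^3 mod 19 = 11
j = 11 * 17^(-1) mod 19 = 4

j = 4 (mod 19)


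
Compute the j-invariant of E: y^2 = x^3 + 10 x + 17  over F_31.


Delta = -16(4 a^3 + 27 b^2) mod 31 = 4
-1728 * (4 a)^3 = -1728 * (4*10)^3 mod 31 = 4
j = 4 * 4^(-1) mod 31 = 1

j = 1 (mod 31)


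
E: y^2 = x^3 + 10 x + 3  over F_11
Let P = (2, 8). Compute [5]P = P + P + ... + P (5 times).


k = 5 = 101_2 (binary, LSB first: 101)
Double-and-add from P = (2, 8):
  bit 0 = 1: acc = O + (2, 8) = (2, 8)
  bit 1 = 0: acc unchanged = (2, 8)
  bit 2 = 1: acc = (2, 8) + (0, 6) = (10, 6)

5P = (10, 6)


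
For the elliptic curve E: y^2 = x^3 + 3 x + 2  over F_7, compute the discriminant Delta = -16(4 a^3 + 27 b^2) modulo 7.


4 a^3 + 27 b^2 = 4*3^3 + 27*2^2 = 108 + 108 = 216
Delta = -16 * (216) = -3456
Delta mod 7 = 2

Delta = 2 (mod 7)


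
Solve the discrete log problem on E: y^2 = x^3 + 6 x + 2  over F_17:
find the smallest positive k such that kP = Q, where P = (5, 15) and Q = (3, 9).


Enumerate multiples of P until we hit Q = (3, 9):
  1P = (5, 15)
  2P = (8, 16)
  3P = (6, 13)
  4P = (10, 12)
  5P = (1, 3)
  6P = (3, 8)
  7P = (0, 11)
  8P = (14, 5)
  9P = (7, 8)
  10P = (13, 13)
  11P = (15, 13)
  12P = (12, 0)
  13P = (15, 4)
  14P = (13, 4)
  15P = (7, 9)
  16P = (14, 12)
  17P = (0, 6)
  18P = (3, 9)
Match found at i = 18.

k = 18


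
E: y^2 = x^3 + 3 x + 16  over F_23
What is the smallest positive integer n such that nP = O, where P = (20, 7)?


Compute successive multiples of P until we hit O:
  1P = (20, 7)
  2P = (12, 20)
  3P = (17, 14)
  4P = (17, 9)
  5P = (12, 3)
  6P = (20, 16)
  7P = O

ord(P) = 7


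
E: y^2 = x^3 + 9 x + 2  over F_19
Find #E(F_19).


For each x in F_19, count y with y^2 = x^3 + 9 x + 2 mod 19:
  x = 2: RHS = 9, y in [3, 16]  -> 2 point(s)
  x = 4: RHS = 7, y in [8, 11]  -> 2 point(s)
  x = 5: RHS = 1, y in [1, 18]  -> 2 point(s)
  x = 6: RHS = 6, y in [5, 14]  -> 2 point(s)
  x = 7: RHS = 9, y in [3, 16]  -> 2 point(s)
  x = 8: RHS = 16, y in [4, 15]  -> 2 point(s)
  x = 10: RHS = 9, y in [3, 16]  -> 2 point(s)
  x = 11: RHS = 7, y in [8, 11]  -> 2 point(s)
  x = 13: RHS = 17, y in [6, 13]  -> 2 point(s)
  x = 15: RHS = 16, y in [4, 15]  -> 2 point(s)
  x = 16: RHS = 5, y in [9, 10]  -> 2 point(s)
  x = 18: RHS = 11, y in [7, 12]  -> 2 point(s)
Affine points: 24. Add the point at infinity: total = 25.

#E(F_19) = 25


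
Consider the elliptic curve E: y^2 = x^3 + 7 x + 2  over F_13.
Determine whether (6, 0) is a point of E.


Check whether y^2 = x^3 + 7 x + 2 (mod 13) for (x, y) = (6, 0).
LHS: y^2 = 0^2 mod 13 = 0
RHS: x^3 + 7 x + 2 = 6^3 + 7*6 + 2 mod 13 = 0
LHS = RHS

Yes, on the curve


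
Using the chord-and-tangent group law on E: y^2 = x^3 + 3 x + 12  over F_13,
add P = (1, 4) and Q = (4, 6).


P != Q, so use the chord formula.
s = (y2 - y1) / (x2 - x1) = (2) / (3) mod 13 = 5
x3 = s^2 - x1 - x2 mod 13 = 5^2 - 1 - 4 = 7
y3 = s (x1 - x3) - y1 mod 13 = 5 * (1 - 7) - 4 = 5

P + Q = (7, 5)


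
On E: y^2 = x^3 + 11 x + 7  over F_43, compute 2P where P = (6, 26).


Doubling: s = (3 x1^2 + a) / (2 y1)
s = (3*6^2 + 11) / (2*26) mod 43 = 18
x3 = s^2 - 2 x1 mod 43 = 18^2 - 2*6 = 11
y3 = s (x1 - x3) - y1 mod 43 = 18 * (6 - 11) - 26 = 13

2P = (11, 13)


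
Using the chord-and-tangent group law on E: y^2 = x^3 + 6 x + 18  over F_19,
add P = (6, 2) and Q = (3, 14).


P != Q, so use the chord formula.
s = (y2 - y1) / (x2 - x1) = (12) / (16) mod 19 = 15
x3 = s^2 - x1 - x2 mod 19 = 15^2 - 6 - 3 = 7
y3 = s (x1 - x3) - y1 mod 19 = 15 * (6 - 7) - 2 = 2

P + Q = (7, 2)


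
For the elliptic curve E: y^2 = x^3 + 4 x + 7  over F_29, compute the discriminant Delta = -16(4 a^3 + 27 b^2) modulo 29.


4 a^3 + 27 b^2 = 4*4^3 + 27*7^2 = 256 + 1323 = 1579
Delta = -16 * (1579) = -25264
Delta mod 29 = 24

Delta = 24 (mod 29)


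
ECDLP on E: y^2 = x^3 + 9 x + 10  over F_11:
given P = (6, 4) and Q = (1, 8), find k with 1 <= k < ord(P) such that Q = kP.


Enumerate multiples of P until we hit Q = (1, 8):
  1P = (6, 4)
  2P = (2, 5)
  3P = (1, 3)
  4P = (8, 0)
  5P = (1, 8)
Match found at i = 5.

k = 5


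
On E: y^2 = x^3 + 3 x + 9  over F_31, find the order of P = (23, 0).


Compute successive multiples of P until we hit O:
  1P = (23, 0)
  2P = O

ord(P) = 2


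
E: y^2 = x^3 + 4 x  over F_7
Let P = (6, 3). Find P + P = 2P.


Doubling: s = (3 x1^2 + a) / (2 y1)
s = (3*6^2 + 4) / (2*3) mod 7 = 0
x3 = s^2 - 2 x1 mod 7 = 0^2 - 2*6 = 2
y3 = s (x1 - x3) - y1 mod 7 = 0 * (6 - 2) - 3 = 4

2P = (2, 4)


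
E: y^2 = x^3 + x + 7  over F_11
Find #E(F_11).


For each x in F_11, count y with y^2 = x^3 + 1 x + 7 mod 11:
  x = 1: RHS = 9, y in [3, 8]  -> 2 point(s)
  x = 3: RHS = 4, y in [2, 9]  -> 2 point(s)
  x = 4: RHS = 9, y in [3, 8]  -> 2 point(s)
  x = 5: RHS = 5, y in [4, 7]  -> 2 point(s)
  x = 6: RHS = 9, y in [3, 8]  -> 2 point(s)
  x = 7: RHS = 5, y in [4, 7]  -> 2 point(s)
  x = 10: RHS = 5, y in [4, 7]  -> 2 point(s)
Affine points: 14. Add the point at infinity: total = 15.

#E(F_11) = 15


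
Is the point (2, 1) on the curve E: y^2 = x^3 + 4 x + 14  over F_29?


Check whether y^2 = x^3 + 4 x + 14 (mod 29) for (x, y) = (2, 1).
LHS: y^2 = 1^2 mod 29 = 1
RHS: x^3 + 4 x + 14 = 2^3 + 4*2 + 14 mod 29 = 1
LHS = RHS

Yes, on the curve


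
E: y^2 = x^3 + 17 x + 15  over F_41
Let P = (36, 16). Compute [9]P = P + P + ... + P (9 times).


k = 9 = 1001_2 (binary, LSB first: 1001)
Double-and-add from P = (36, 16):
  bit 0 = 1: acc = O + (36, 16) = (36, 16)
  bit 1 = 0: acc unchanged = (36, 16)
  bit 2 = 0: acc unchanged = (36, 16)
  bit 3 = 1: acc = (36, 16) + (14, 39) = (12, 26)

9P = (12, 26)


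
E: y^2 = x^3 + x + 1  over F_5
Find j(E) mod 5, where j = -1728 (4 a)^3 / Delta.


Delta = -16(4 a^3 + 27 b^2) mod 5 = 4
-1728 * (4 a)^3 = -1728 * (4*1)^3 mod 5 = 3
j = 3 * 4^(-1) mod 5 = 2

j = 2 (mod 5)


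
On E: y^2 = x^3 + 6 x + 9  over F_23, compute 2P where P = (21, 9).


k = 2 = 10_2 (binary, LSB first: 01)
Double-and-add from P = (21, 9):
  bit 0 = 0: acc unchanged = O
  bit 1 = 1: acc = O + (5, 7) = (5, 7)

2P = (5, 7)


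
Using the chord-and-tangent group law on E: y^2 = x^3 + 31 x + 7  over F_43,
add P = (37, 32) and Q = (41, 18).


P != Q, so use the chord formula.
s = (y2 - y1) / (x2 - x1) = (29) / (4) mod 43 = 18
x3 = s^2 - x1 - x2 mod 43 = 18^2 - 37 - 41 = 31
y3 = s (x1 - x3) - y1 mod 43 = 18 * (37 - 31) - 32 = 33

P + Q = (31, 33)


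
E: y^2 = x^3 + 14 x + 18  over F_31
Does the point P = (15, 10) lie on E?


Check whether y^2 = x^3 + 14 x + 18 (mod 31) for (x, y) = (15, 10).
LHS: y^2 = 10^2 mod 31 = 7
RHS: x^3 + 14 x + 18 = 15^3 + 14*15 + 18 mod 31 = 7
LHS = RHS

Yes, on the curve


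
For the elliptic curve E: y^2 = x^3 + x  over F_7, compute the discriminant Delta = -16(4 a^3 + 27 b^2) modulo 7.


4 a^3 + 27 b^2 = 4*1^3 + 27*0^2 = 4 + 0 = 4
Delta = -16 * (4) = -64
Delta mod 7 = 6

Delta = 6 (mod 7)


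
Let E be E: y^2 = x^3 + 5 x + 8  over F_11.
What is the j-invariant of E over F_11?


Delta = -16(4 a^3 + 27 b^2) mod 11 = 3
-1728 * (4 a)^3 = -1728 * (4*5)^3 mod 11 = 8
j = 8 * 3^(-1) mod 11 = 10

j = 10 (mod 11)


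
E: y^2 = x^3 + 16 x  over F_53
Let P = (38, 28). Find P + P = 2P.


Doubling: s = (3 x1^2 + a) / (2 y1)
s = (3*38^2 + 16) / (2*28) mod 53 = 36
x3 = s^2 - 2 x1 mod 53 = 36^2 - 2*38 = 1
y3 = s (x1 - x3) - y1 mod 53 = 36 * (38 - 1) - 28 = 32

2P = (1, 32)


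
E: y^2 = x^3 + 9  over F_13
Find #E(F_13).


For each x in F_13, count y with y^2 = x^3 + 0 x + 9 mod 13:
  x = 0: RHS = 9, y in [3, 10]  -> 2 point(s)
  x = 1: RHS = 10, y in [6, 7]  -> 2 point(s)
  x = 2: RHS = 4, y in [2, 11]  -> 2 point(s)
  x = 3: RHS = 10, y in [6, 7]  -> 2 point(s)
  x = 5: RHS = 4, y in [2, 11]  -> 2 point(s)
  x = 6: RHS = 4, y in [2, 11]  -> 2 point(s)
  x = 7: RHS = 1, y in [1, 12]  -> 2 point(s)
  x = 8: RHS = 1, y in [1, 12]  -> 2 point(s)
  x = 9: RHS = 10, y in [6, 7]  -> 2 point(s)
  x = 11: RHS = 1, y in [1, 12]  -> 2 point(s)
Affine points: 20. Add the point at infinity: total = 21.

#E(F_13) = 21


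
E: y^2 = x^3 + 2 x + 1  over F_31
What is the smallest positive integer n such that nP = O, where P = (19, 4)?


Compute successive multiples of P until we hit O:
  1P = (19, 4)
  2P = (24, 27)
  3P = (29, 12)
  4P = (1, 29)
  5P = (18, 17)
  6P = (8, 8)
  7P = (9, 29)
  8P = (17, 22)
  ... (continuing to 24P)
  24P = O

ord(P) = 24


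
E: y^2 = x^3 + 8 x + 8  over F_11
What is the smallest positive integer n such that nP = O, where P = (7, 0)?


Compute successive multiples of P until we hit O:
  1P = (7, 0)
  2P = O

ord(P) = 2


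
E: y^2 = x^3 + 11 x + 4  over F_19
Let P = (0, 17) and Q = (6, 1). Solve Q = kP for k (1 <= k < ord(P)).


Enumerate multiples of P until we hit Q = (6, 1):
  1P = (0, 17)
  2P = (4, 13)
  3P = (16, 18)
  4P = (1, 15)
  5P = (3, 8)
  6P = (6, 1)
Match found at i = 6.

k = 6


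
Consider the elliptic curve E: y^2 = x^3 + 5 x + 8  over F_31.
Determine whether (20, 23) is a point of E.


Check whether y^2 = x^3 + 5 x + 8 (mod 31) for (x, y) = (20, 23).
LHS: y^2 = 23^2 mod 31 = 2
RHS: x^3 + 5 x + 8 = 20^3 + 5*20 + 8 mod 31 = 17
LHS != RHS

No, not on the curve


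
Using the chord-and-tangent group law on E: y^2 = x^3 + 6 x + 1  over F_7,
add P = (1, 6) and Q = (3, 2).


P != Q, so use the chord formula.
s = (y2 - y1) / (x2 - x1) = (3) / (2) mod 7 = 5
x3 = s^2 - x1 - x2 mod 7 = 5^2 - 1 - 3 = 0
y3 = s (x1 - x3) - y1 mod 7 = 5 * (1 - 0) - 6 = 6

P + Q = (0, 6)


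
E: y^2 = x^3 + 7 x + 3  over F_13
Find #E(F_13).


For each x in F_13, count y with y^2 = x^3 + 7 x + 3 mod 13:
  x = 0: RHS = 3, y in [4, 9]  -> 2 point(s)
  x = 2: RHS = 12, y in [5, 8]  -> 2 point(s)
  x = 3: RHS = 12, y in [5, 8]  -> 2 point(s)
  x = 4: RHS = 4, y in [2, 11]  -> 2 point(s)
  x = 6: RHS = 1, y in [1, 12]  -> 2 point(s)
  x = 8: RHS = 12, y in [5, 8]  -> 2 point(s)
Affine points: 12. Add the point at infinity: total = 13.

#E(F_13) = 13


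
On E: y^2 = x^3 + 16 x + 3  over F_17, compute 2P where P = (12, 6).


Doubling: s = (3 x1^2 + a) / (2 y1)
s = (3*12^2 + 16) / (2*6) mod 17 = 9
x3 = s^2 - 2 x1 mod 17 = 9^2 - 2*12 = 6
y3 = s (x1 - x3) - y1 mod 17 = 9 * (12 - 6) - 6 = 14

2P = (6, 14)


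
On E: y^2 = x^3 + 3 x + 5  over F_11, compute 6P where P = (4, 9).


k = 6 = 110_2 (binary, LSB first: 011)
Double-and-add from P = (4, 9):
  bit 0 = 0: acc unchanged = O
  bit 1 = 1: acc = O + (4, 2) = (4, 2)
  bit 2 = 1: acc = (4, 2) + (4, 9) = O

6P = O


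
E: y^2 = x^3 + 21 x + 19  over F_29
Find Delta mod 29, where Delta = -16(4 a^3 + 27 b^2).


4 a^3 + 27 b^2 = 4*21^3 + 27*19^2 = 37044 + 9747 = 46791
Delta = -16 * (46791) = -748656
Delta mod 29 = 8

Delta = 8 (mod 29)


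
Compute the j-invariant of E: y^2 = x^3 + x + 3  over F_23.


Delta = -16(4 a^3 + 27 b^2) mod 23 = 4
-1728 * (4 a)^3 = -1728 * (4*1)^3 mod 23 = 15
j = 15 * 4^(-1) mod 23 = 21

j = 21 (mod 23)


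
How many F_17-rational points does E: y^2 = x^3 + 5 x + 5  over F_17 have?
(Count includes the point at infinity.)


For each x in F_17, count y with y^2 = x^3 + 5 x + 5 mod 17:
  x = 3: RHS = 13, y in [8, 9]  -> 2 point(s)
  x = 4: RHS = 4, y in [2, 15]  -> 2 point(s)
  x = 5: RHS = 2, y in [6, 11]  -> 2 point(s)
  x = 6: RHS = 13, y in [8, 9]  -> 2 point(s)
  x = 7: RHS = 9, y in [3, 14]  -> 2 point(s)
  x = 8: RHS = 13, y in [8, 9]  -> 2 point(s)
  x = 10: RHS = 1, y in [1, 16]  -> 2 point(s)
  x = 12: RHS = 8, y in [5, 12]  -> 2 point(s)
  x = 15: RHS = 4, y in [2, 15]  -> 2 point(s)
  x = 16: RHS = 16, y in [4, 13]  -> 2 point(s)
Affine points: 20. Add the point at infinity: total = 21.

#E(F_17) = 21


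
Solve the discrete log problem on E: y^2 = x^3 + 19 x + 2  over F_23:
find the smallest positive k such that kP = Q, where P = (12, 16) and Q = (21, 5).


Enumerate multiples of P until we hit Q = (21, 5):
  1P = (12, 16)
  2P = (0, 18)
  3P = (4, 21)
  4P = (2, 18)
  5P = (21, 18)
  6P = (21, 5)
Match found at i = 6.

k = 6


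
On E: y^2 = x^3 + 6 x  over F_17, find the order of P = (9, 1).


Compute successive multiples of P until we hit O:
  1P = (9, 1)
  2P = (8, 13)
  3P = (8, 4)
  4P = (9, 16)
  5P = O

ord(P) = 5


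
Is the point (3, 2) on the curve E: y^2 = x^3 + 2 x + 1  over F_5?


Check whether y^2 = x^3 + 2 x + 1 (mod 5) for (x, y) = (3, 2).
LHS: y^2 = 2^2 mod 5 = 4
RHS: x^3 + 2 x + 1 = 3^3 + 2*3 + 1 mod 5 = 4
LHS = RHS

Yes, on the curve


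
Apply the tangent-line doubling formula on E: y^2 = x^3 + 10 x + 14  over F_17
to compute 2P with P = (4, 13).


Doubling: s = (3 x1^2 + a) / (2 y1)
s = (3*4^2 + 10) / (2*13) mod 17 = 14
x3 = s^2 - 2 x1 mod 17 = 14^2 - 2*4 = 1
y3 = s (x1 - x3) - y1 mod 17 = 14 * (4 - 1) - 13 = 12

2P = (1, 12)
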